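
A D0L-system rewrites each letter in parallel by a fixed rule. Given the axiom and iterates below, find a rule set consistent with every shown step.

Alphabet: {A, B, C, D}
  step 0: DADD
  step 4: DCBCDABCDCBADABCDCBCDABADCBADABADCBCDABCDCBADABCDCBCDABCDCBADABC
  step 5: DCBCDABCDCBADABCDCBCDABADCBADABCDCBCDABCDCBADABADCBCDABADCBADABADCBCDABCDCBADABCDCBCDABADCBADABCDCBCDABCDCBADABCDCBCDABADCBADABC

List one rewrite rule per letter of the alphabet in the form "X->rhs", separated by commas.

  step 4 ⇒ step 5: DCBCDABCDCBADABCDCBCDABADCBADABADCBCDABCDCBADABCDCBCDABCDCBADABC ⇒ DC·BC·DA·BC·DC·BA·DA·BC·DC·BC·DA·BA·DC·BA·DA·BC·DC·BC·DA·BC·DC·BA·DA·BA·DC·BC·DA·BA·DC·BA·DA·BA·DC·BC·DA·BC·DC·BA·DA·BC·DC·BC·DA·BA·DC·BA·DA·BC·DC·BC·DA·BC·DC·BA·DA·BC·DC·BC·DA·BA·DC·BA·DA·BC
    A ↦ BA
    B ↦ DA
    C ↦ BC
    D ↦ DC

A->BA, B->DA, C->BC, D->DC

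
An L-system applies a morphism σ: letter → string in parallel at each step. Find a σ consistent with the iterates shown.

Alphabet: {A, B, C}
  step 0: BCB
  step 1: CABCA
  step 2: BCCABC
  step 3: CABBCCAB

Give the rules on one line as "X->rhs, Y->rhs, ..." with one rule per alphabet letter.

A->C, B->CA, C->B

  step 2 ⇒ step 3: BCCABC ⇒ CA·B·B·C·CA·B
    A ↦ C
    B ↦ CA
    C ↦ B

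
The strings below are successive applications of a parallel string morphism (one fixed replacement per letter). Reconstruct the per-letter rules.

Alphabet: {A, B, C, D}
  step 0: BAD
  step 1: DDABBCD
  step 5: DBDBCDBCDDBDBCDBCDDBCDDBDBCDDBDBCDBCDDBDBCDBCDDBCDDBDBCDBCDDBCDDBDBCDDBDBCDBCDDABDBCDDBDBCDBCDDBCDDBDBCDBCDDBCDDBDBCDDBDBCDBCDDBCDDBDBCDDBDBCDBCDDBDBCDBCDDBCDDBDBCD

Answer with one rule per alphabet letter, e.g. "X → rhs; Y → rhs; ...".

  step 0 ⇒ step 1: BAD ⇒ D·DAB·BCD
    A ↦ DAB
    B ↦ D
    D ↦ BCD
    C ↦ BD  (constrained at step 1)

A->DAB, B->D, C->BD, D->BCD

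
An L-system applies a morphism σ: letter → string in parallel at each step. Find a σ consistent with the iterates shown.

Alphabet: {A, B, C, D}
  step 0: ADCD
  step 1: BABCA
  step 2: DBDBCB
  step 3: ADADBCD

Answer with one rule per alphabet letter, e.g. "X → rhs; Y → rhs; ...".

A->B, B->D, C->BC, D->A

  step 2 ⇒ step 3: DBDBCB ⇒ A·D·A·D·BC·D
    B ↦ D
    C ↦ BC
    D ↦ A
  step 0 ⇒ step 1: ADCD ⇒ B·A·BC·A
    A ↦ B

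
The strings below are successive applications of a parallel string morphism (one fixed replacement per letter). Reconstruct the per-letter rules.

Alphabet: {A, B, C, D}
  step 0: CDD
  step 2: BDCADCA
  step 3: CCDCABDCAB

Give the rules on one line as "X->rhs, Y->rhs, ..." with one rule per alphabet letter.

A->B, B->CC, C->A, D->DC

  step 2 ⇒ step 3: BDCADCA ⇒ CC·DC·A·B·DC·A·B
    A ↦ B
    B ↦ CC
    C ↦ A
    D ↦ DC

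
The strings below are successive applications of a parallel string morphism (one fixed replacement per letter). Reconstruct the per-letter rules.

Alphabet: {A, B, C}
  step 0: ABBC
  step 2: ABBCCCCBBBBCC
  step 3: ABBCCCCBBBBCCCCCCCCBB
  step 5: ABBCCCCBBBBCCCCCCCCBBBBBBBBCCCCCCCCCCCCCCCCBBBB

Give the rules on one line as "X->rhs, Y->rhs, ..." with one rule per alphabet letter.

A->ABB, B->CC, C->B

  step 2 ⇒ step 3: ABBCCCCBBBBCC ⇒ ABB·CC·CC·B·B·B·B·CC·CC·CC·CC·B·B
    A ↦ ABB
    B ↦ CC
    C ↦ B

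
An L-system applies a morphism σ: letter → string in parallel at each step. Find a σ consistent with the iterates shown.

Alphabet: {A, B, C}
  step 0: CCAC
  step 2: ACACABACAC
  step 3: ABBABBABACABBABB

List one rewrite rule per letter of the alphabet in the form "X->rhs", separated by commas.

  step 2 ⇒ step 3: ACACABACAC ⇒ AB·B·AB·B·AB·AC·AB·B·AB·B
    A ↦ AB
    B ↦ AC
    C ↦ B

A->AB, B->AC, C->B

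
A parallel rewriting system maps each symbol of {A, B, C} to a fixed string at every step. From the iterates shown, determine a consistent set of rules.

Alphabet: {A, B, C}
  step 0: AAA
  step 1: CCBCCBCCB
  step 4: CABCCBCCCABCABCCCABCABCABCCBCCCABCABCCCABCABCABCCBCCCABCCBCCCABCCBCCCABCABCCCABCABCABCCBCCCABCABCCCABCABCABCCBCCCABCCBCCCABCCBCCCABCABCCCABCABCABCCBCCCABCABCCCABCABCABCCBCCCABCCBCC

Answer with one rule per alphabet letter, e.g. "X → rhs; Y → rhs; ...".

A->CCB, B->CC, C->CAB

  step 0 ⇒ step 1: AAA ⇒ CCB·CCB·CCB
    A ↦ CCB
    B ↦ CC  (constrained at step 1)
    C ↦ CAB  (constrained at step 1)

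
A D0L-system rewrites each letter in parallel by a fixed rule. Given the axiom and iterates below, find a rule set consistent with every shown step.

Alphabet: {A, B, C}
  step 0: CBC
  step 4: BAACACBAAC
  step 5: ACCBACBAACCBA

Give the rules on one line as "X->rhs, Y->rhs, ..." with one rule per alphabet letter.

  step 4 ⇒ step 5: BAACACBAAC ⇒ A·C·C·BA·C·BA·A·C·C·BA
    A ↦ C
    B ↦ A
    C ↦ BA

A->C, B->A, C->BA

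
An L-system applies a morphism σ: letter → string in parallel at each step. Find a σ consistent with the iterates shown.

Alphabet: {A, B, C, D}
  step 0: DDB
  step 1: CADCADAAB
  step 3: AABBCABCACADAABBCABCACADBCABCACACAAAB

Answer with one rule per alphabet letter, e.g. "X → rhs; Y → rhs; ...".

A->CA, B->AAB, C->B, D->CAD

  step 0 ⇒ step 1: DDB ⇒ CAD·CAD·AAB
    B ↦ AAB
    D ↦ CAD
    A ↦ CA  (constrained at step 1)
    C ↦ B  (constrained at step 1)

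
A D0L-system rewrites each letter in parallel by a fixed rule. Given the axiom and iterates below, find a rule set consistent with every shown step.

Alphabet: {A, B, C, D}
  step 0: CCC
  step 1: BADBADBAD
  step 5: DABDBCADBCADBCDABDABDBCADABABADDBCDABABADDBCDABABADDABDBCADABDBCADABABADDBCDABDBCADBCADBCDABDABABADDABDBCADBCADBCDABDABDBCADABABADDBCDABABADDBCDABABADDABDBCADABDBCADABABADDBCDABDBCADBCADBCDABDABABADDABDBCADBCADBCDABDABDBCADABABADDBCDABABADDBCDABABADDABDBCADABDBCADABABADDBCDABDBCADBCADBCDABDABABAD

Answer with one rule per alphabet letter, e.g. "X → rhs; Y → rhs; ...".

A->DBC, B->A, C->BAD, D->DAB

  step 0 ⇒ step 1: CCC ⇒ BAD·BAD·BAD
    C ↦ BAD
    A ↦ DBC  (constrained at step 1)
    B ↦ A  (constrained at step 1)
    D ↦ DAB  (constrained at step 1)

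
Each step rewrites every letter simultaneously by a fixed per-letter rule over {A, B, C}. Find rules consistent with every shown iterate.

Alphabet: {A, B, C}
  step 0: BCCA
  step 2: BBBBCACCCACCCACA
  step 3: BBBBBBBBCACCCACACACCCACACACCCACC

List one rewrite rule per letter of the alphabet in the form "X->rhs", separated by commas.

A->CC, B->BB, C->CA

  step 2 ⇒ step 3: BBBBCACCCACCCACA ⇒ BB·BB·BB·BB·CA·CC·CA·CA·CA·CC·CA·CA·CA·CC·CA·CC
    A ↦ CC
    B ↦ BB
    C ↦ CA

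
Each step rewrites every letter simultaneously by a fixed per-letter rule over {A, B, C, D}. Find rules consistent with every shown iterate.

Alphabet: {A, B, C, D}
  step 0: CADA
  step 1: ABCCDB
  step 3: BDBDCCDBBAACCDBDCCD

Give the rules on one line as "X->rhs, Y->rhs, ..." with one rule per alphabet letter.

  step 0 ⇒ step 1: CADA ⇒ A·B·CCD·B
    A ↦ B
    C ↦ A
    D ↦ CCD
    B ↦ BD  (constrained at step 1)

A->B, B->BD, C->A, D->CCD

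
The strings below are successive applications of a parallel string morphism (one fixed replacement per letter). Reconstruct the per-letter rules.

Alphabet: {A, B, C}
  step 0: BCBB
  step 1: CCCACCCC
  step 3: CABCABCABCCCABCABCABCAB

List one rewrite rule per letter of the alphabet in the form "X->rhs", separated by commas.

  step 0 ⇒ step 1: BCBB ⇒ CC·CA·CC·CC
    B ↦ CC
    C ↦ CA
    A ↦ B  (constrained at step 1)

A->B, B->CC, C->CA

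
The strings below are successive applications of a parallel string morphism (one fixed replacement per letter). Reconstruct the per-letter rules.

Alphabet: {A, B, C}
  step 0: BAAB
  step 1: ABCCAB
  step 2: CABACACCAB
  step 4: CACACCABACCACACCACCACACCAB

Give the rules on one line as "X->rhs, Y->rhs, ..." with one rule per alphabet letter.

  step 1 ⇒ step 2: ABCCAB ⇒ C·AB·AC·AC·C·AB
    A ↦ C
    B ↦ AB
    C ↦ AC

A->C, B->AB, C->AC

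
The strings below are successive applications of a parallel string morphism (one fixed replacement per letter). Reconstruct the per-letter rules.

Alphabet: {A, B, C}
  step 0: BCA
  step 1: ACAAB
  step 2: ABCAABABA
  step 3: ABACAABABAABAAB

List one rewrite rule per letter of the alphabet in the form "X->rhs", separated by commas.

A->AB, B->A, C->CA

  step 2 ⇒ step 3: ABCAABABA ⇒ AB·A·CA·AB·AB·A·AB·A·AB
    A ↦ AB
    B ↦ A
    C ↦ CA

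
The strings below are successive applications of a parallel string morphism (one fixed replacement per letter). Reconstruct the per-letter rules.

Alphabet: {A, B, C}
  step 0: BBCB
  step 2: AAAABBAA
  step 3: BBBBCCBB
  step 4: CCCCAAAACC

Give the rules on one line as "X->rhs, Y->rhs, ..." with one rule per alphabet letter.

  step 3 ⇒ step 4: BBBBCCBB ⇒ C·C·C·C·AA·AA·C·C
    B ↦ C
    C ↦ AA
  step 2 ⇒ step 3: AAAABBAA ⇒ B·B·B·B·C·C·B·B
    A ↦ B

A->B, B->C, C->AA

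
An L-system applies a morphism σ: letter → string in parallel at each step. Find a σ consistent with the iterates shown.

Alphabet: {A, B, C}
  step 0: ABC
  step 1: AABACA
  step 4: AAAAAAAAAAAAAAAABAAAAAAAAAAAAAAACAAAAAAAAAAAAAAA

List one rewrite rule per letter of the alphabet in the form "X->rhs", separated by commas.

  step 0 ⇒ step 1: ABC ⇒ AA·BA·CA
    A ↦ AA
    B ↦ BA
    C ↦ CA

A->AA, B->BA, C->CA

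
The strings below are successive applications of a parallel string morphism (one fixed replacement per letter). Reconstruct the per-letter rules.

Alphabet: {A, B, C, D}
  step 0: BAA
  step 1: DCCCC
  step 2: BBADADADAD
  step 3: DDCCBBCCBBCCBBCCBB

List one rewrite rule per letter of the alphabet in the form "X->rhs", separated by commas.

A->CC, B->D, C->AD, D->BB

  step 2 ⇒ step 3: BBADADADAD ⇒ D·D·CC·BB·CC·BB·CC·BB·CC·BB
    A ↦ CC
    B ↦ D
    D ↦ BB
  step 1 ⇒ step 2: DCCCC ⇒ BB·AD·AD·AD·AD
    C ↦ AD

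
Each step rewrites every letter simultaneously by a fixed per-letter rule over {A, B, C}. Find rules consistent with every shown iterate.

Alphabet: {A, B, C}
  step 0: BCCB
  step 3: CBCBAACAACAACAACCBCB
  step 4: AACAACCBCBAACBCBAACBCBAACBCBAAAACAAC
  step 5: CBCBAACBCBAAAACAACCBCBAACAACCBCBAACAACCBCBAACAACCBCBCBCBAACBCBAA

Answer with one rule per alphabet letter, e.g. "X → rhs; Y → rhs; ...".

A->CB, B->C, C->AA

  step 4 ⇒ step 5: AACAACCBCBAACBCBAACBCBAACBCBAAAACAAC ⇒ CB·CB·AA·CB·CB·AA·AA·C·AA·C·CB·CB·AA·C·AA·C·CB·CB·AA·C·AA·C·CB·CB·AA·C·AA·C·CB·CB·CB·CB·AA·CB·CB·AA
    A ↦ CB
    B ↦ C
    C ↦ AA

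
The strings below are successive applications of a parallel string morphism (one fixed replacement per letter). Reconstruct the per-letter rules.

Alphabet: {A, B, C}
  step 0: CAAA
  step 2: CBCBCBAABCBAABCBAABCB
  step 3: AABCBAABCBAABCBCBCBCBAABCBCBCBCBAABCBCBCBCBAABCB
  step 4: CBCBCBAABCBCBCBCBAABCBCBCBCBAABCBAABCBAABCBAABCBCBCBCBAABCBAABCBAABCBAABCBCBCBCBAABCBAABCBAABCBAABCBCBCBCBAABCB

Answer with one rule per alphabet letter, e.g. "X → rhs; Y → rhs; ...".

A->CB, B->CB, C->AAB

  step 3 ⇒ step 4: AABCBAABCBAABCBCBCBCBAABCBCBCBCBAABCBCBCBCBAABCB ⇒ CB·CB·CB·AAB·CB·CB·CB·CB·AAB·CB·CB·CB·CB·AAB·CB·AAB·CB·AAB·CB·AAB·CB·CB·CB·CB·AAB·CB·AAB·CB·AAB·CB·AAB·CB·CB·CB·CB·AAB·CB·AAB·CB·AAB·CB·AAB·CB·CB·CB·CB·AAB·CB
    A ↦ CB
    B ↦ CB
    C ↦ AAB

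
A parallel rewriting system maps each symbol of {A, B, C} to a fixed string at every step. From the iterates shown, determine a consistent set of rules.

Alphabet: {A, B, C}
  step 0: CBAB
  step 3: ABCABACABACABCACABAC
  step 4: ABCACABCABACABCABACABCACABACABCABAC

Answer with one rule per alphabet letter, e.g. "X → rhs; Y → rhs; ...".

A->AB, B->C, C->AC

  step 3 ⇒ step 4: ABCABACABACABCACABAC ⇒ AB·C·AC·AB·C·AB·AC·AB·C·AB·AC·AB·C·AC·AB·AC·AB·C·AB·AC
    A ↦ AB
    B ↦ C
    C ↦ AC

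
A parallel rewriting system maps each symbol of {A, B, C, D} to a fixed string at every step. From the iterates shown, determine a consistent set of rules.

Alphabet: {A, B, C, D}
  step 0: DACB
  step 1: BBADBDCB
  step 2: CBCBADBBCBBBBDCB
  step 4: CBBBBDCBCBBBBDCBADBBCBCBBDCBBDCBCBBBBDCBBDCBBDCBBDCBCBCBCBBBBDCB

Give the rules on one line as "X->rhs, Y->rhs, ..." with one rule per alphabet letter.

A->AD, B->CB, C->BD, D->BB

  step 1 ⇒ step 2: BBADBDCB ⇒ CB·CB·AD·BB·CB·BB·BD·CB
    A ↦ AD
    B ↦ CB
    C ↦ BD
    D ↦ BB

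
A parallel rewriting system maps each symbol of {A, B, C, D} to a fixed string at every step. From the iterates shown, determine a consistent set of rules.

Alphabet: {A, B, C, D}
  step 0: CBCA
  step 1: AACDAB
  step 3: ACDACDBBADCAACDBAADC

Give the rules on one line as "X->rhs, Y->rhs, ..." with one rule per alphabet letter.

A->B, B->ACD, C->A, D->ADC

  step 0 ⇒ step 1: CBCA ⇒ A·ACD·A·B
    A ↦ B
    B ↦ ACD
    C ↦ A
    D ↦ ADC  (constrained at step 1)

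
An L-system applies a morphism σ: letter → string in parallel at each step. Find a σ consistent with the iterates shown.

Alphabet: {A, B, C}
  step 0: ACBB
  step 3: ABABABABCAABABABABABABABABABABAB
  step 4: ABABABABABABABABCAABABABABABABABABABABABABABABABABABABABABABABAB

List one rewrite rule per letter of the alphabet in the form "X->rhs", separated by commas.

A->AB, B->AB, C->CA

  step 3 ⇒ step 4: ABABABABCAABABABABABABABABABABAB ⇒ AB·AB·AB·AB·AB·AB·AB·AB·CA·AB·AB·AB·AB·AB·AB·AB·AB·AB·AB·AB·AB·AB·AB·AB·AB·AB·AB·AB·AB·AB·AB·AB
    A ↦ AB
    B ↦ AB
    C ↦ CA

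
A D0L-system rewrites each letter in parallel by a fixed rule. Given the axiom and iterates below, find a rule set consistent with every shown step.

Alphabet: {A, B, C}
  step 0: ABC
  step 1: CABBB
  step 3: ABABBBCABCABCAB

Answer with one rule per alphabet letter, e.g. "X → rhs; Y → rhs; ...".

A->C, B->AB, C->BB

  step 0 ⇒ step 1: ABC ⇒ C·AB·BB
    A ↦ C
    B ↦ AB
    C ↦ BB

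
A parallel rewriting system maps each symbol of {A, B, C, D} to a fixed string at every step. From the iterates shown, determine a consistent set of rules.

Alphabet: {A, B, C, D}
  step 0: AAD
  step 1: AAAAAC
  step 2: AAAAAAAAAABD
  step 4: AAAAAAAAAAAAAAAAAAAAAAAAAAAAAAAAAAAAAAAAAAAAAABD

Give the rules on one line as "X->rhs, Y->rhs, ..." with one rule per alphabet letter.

A->AA, B->AA, C->BD, D->AC

  step 1 ⇒ step 2: AAAAAC ⇒ AA·AA·AA·AA·AA·BD
    A ↦ AA
    C ↦ BD
    B ↦ AA  (constrained at step 2)
  step 0 ⇒ step 1: AAD ⇒ AA·AA·AC
    D ↦ AC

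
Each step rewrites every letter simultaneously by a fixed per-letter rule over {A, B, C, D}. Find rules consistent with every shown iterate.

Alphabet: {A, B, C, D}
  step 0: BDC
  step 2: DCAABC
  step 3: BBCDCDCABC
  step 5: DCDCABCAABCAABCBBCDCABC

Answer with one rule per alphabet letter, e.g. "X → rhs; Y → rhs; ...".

  step 2 ⇒ step 3: DCAABC ⇒ B·BC·DC·DC·A·BC
    A ↦ DC
    B ↦ A
    C ↦ BC
    D ↦ B

A->DC, B->A, C->BC, D->B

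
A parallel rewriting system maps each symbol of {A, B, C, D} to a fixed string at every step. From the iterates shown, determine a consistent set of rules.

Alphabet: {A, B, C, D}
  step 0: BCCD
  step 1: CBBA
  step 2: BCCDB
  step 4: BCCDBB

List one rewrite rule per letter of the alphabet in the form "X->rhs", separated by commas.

A->DB, B->C, C->B, D->A

  step 1 ⇒ step 2: CBBA ⇒ B·C·C·DB
    A ↦ DB
    B ↦ C
    C ↦ B
  step 0 ⇒ step 1: BCCD ⇒ C·B·B·A
    D ↦ A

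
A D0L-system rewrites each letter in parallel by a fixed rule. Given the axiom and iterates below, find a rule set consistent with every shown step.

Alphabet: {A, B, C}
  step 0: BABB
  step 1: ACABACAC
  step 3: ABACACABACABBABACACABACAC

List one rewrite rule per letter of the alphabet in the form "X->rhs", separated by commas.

A->AB, B->AC, C->B

  step 0 ⇒ step 1: BABB ⇒ AC·AB·AC·AC
    A ↦ AB
    B ↦ AC
    C ↦ B  (constrained at step 1)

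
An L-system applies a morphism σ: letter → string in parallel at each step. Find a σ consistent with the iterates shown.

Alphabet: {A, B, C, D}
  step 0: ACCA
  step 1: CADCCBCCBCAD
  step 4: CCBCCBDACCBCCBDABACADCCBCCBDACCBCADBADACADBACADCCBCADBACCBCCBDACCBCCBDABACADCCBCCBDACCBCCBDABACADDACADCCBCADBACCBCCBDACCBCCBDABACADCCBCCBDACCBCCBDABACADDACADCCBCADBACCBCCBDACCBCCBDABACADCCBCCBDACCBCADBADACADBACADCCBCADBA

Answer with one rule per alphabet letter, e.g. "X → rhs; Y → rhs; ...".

A->CAD, B->DA, C->CCB, D->BA

  step 0 ⇒ step 1: ACCA ⇒ CAD·CCB·CCB·CAD
    A ↦ CAD
    C ↦ CCB
    B ↦ DA  (constrained at step 1)
    D ↦ BA  (constrained at step 1)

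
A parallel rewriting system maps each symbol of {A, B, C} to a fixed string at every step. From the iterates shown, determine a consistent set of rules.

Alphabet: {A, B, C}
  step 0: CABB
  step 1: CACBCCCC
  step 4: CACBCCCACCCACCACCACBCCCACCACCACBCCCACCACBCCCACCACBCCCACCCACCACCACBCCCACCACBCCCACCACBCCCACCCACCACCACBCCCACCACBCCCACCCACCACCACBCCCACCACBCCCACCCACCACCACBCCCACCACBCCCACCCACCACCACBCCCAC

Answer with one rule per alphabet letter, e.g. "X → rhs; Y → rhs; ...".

A->BCC, B->C, C->CAC

  step 0 ⇒ step 1: CABB ⇒ CAC·BCC·C·C
    A ↦ BCC
    B ↦ C
    C ↦ CAC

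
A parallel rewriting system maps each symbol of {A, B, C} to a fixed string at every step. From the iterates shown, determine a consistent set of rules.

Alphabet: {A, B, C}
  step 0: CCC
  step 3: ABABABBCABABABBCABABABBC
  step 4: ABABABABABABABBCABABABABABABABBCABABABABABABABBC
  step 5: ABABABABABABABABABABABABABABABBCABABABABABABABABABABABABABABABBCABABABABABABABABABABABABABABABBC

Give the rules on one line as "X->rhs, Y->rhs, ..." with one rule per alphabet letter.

A->AB, B->AB, C->BC

  step 4 ⇒ step 5: ABABABABABABABBCABABABABABABABBCABABABABABABABBC ⇒ AB·AB·AB·AB·AB·AB·AB·AB·AB·AB·AB·AB·AB·AB·AB·BC·AB·AB·AB·AB·AB·AB·AB·AB·AB·AB·AB·AB·AB·AB·AB·BC·AB·AB·AB·AB·AB·AB·AB·AB·AB·AB·AB·AB·AB·AB·AB·BC
    A ↦ AB
    B ↦ AB
    C ↦ BC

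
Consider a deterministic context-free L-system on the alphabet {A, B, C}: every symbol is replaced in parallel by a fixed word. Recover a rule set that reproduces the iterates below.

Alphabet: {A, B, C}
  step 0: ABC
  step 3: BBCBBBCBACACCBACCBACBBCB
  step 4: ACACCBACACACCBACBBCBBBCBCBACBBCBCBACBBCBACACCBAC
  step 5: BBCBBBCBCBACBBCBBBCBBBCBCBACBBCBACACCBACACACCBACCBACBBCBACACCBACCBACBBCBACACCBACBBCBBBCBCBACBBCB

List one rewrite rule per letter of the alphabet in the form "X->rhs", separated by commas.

A->BB, B->AC, C->CB

  step 4 ⇒ step 5: ACACCBACACACCBACBBCBBBCBCBACBBCBCBACBBCBACACCBAC ⇒ BB·CB·BB·CB·CB·AC·BB·CB·BB·CB·BB·CB·CB·AC·BB·CB·AC·AC·CB·AC·AC·AC·CB·AC·CB·AC·BB·CB·AC·AC·CB·AC·CB·AC·BB·CB·AC·AC·CB·AC·BB·CB·BB·CB·CB·AC·BB·CB
    A ↦ BB
    B ↦ AC
    C ↦ CB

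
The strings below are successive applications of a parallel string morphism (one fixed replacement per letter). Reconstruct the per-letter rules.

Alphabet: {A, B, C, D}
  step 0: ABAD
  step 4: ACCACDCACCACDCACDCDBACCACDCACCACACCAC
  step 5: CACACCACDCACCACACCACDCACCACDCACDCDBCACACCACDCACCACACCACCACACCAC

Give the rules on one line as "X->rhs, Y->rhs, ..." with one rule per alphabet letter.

A->C, B->DB, C->AC, D->DC

  step 4 ⇒ step 5: ACCACDCACCACDCACDCDBACCACDCACCACACCAC ⇒ C·AC·AC·C·AC·DC·AC·C·AC·AC·C·AC·DC·AC·C·AC·DC·AC·DC·DB·C·AC·AC·C·AC·DC·AC·C·AC·AC·C·AC·C·AC·AC·C·AC
    A ↦ C
    B ↦ DB
    C ↦ AC
    D ↦ DC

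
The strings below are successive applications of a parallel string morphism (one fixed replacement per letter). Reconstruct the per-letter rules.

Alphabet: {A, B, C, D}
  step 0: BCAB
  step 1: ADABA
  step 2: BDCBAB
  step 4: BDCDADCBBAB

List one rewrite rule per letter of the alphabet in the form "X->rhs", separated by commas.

  step 1 ⇒ step 2: ADABA ⇒ B·DC·B·A·B
    A ↦ B
    B ↦ A
    D ↦ DC
  step 0 ⇒ step 1: BCAB ⇒ A·DA·B·A
    C ↦ DA

A->B, B->A, C->DA, D->DC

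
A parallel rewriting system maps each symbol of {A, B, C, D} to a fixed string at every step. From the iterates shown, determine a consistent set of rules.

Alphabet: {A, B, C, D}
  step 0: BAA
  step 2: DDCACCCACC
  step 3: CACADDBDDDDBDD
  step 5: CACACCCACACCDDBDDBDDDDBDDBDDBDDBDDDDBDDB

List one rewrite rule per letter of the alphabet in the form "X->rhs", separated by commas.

A->DB, B->CC, C->D, D->CA

  step 2 ⇒ step 3: DDCACCCACC ⇒ CA·CA·D·DB·D·D·D·DB·D·D
    A ↦ DB
    C ↦ D
    D ↦ CA
    B ↦ CC  (constrained at step 0)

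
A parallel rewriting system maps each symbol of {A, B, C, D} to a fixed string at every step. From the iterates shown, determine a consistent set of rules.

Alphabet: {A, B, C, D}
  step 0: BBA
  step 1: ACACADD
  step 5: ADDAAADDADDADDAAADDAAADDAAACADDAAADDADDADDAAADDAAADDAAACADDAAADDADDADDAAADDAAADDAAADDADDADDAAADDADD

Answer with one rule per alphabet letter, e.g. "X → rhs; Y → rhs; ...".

A->ADD, B->AC, C->B, D->A

  step 0 ⇒ step 1: BBA ⇒ AC·AC·ADD
    A ↦ ADD
    B ↦ AC
    C ↦ B  (constrained at step 1)
    D ↦ A  (constrained at step 1)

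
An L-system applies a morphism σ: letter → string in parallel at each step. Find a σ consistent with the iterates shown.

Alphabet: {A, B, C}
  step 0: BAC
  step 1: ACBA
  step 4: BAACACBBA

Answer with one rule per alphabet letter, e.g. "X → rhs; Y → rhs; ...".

  step 0 ⇒ step 1: BAC ⇒ AC·B·A
    A ↦ B
    B ↦ AC
    C ↦ A

A->B, B->AC, C->A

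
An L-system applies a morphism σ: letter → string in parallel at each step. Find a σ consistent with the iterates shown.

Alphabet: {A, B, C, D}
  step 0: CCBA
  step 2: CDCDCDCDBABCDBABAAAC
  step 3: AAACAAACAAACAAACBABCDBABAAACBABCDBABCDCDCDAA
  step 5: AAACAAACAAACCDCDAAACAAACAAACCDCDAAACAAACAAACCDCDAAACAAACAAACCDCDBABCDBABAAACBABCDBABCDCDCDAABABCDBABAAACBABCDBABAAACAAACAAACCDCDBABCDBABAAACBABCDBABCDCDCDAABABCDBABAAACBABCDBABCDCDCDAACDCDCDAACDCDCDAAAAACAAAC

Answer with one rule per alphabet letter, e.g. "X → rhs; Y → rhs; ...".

A->CD, B->BAB, C->AA, D->AC

  step 2 ⇒ step 3: CDCDCDCDBABCDBABAAAC ⇒ AA·AC·AA·AC·AA·AC·AA·AC·BAB·CD·BAB·AA·AC·BAB·CD·BAB·CD·CD·CD·AA
    A ↦ CD
    B ↦ BAB
    C ↦ AA
    D ↦ AC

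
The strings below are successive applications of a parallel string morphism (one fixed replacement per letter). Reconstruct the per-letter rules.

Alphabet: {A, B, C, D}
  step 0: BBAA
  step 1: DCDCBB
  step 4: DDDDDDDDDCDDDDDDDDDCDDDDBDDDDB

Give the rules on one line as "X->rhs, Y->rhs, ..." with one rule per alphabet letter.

  step 0 ⇒ step 1: BBAA ⇒ DC·DC·B·B
    A ↦ B
    B ↦ DC
    C ↦ A  (constrained at step 1)
    D ↦ DD  (constrained at step 1)

A->B, B->DC, C->A, D->DD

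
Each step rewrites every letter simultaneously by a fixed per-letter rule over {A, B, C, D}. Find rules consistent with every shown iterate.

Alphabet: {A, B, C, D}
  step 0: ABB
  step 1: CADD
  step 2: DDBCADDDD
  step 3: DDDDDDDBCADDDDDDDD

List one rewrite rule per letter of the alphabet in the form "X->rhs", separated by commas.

  step 2 ⇒ step 3: DDBCADDDD ⇒ DD·DD·D·DDB·CA·DD·DD·DD·DD
    A ↦ CA
    B ↦ D
    C ↦ DDB
    D ↦ DD

A->CA, B->D, C->DDB, D->DD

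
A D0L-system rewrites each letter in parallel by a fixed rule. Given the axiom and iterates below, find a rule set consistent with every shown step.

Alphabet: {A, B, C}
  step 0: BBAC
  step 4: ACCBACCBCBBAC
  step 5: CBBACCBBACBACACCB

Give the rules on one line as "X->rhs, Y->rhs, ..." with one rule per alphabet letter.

  step 4 ⇒ step 5: ACCBACCBCBBAC ⇒ C·B·B·AC·C·B·B·AC·B·AC·AC·C·B
    A ↦ C
    B ↦ AC
    C ↦ B

A->C, B->AC, C->B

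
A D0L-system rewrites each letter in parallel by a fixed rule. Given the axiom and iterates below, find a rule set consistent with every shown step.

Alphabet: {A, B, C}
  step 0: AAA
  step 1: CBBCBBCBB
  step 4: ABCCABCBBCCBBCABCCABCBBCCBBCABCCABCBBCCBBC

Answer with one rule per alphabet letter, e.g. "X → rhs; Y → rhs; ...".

A->CBB, B->C, C->AB

  step 0 ⇒ step 1: AAA ⇒ CBB·CBB·CBB
    A ↦ CBB
    B ↦ C  (constrained at step 1)
    C ↦ AB  (constrained at step 1)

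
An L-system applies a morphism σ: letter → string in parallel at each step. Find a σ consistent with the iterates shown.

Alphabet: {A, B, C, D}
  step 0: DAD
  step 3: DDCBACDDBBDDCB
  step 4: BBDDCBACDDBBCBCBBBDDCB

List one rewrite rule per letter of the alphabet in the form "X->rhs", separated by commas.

  step 3 ⇒ step 4: DDCBACDDBBDDCB ⇒ B·B·DD·CB·AC·DD·B·B·CB·CB·B·B·DD·CB
    A ↦ AC
    B ↦ CB
    C ↦ DD
    D ↦ B

A->AC, B->CB, C->DD, D->B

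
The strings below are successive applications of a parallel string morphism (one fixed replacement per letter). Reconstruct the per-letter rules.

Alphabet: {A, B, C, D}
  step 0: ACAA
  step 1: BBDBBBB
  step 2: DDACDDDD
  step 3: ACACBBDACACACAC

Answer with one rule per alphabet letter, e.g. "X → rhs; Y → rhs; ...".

A->BB, B->D, C->D, D->AC

  step 2 ⇒ step 3: DDACDDDD ⇒ AC·AC·BB·D·AC·AC·AC·AC
    A ↦ BB
    C ↦ D
    D ↦ AC
  step 1 ⇒ step 2: BBDBBBB ⇒ D·D·AC·D·D·D·D
    B ↦ D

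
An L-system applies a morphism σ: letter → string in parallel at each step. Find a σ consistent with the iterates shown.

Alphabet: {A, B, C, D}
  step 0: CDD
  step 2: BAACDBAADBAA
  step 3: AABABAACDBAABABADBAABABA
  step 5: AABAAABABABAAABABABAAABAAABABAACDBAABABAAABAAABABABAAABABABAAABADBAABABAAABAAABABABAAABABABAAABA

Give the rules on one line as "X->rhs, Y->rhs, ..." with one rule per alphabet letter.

  step 2 ⇒ step 3: BAACDBAADBAA ⇒ AA·BA·BA·AC·DB·AA·BA·BA·DB·AA·BA·BA
    A ↦ BA
    B ↦ AA
    C ↦ AC
    D ↦ DB

A->BA, B->AA, C->AC, D->DB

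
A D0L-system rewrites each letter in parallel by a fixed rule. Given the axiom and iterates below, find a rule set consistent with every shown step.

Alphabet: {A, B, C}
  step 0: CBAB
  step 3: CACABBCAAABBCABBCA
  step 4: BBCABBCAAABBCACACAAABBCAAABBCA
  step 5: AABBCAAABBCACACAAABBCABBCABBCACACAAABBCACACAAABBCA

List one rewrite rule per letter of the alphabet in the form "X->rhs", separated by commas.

  step 4 ⇒ step 5: BBCABBCAAABBCACACAAABBCAAABBCA ⇒ A·A·BB·CA·A·A·BB·CA·CA·CA·A·A·BB·CA·BB·CA·BB·CA·CA·CA·A·A·BB·CA·CA·CA·A·A·BB·CA
    A ↦ CA
    B ↦ A
    C ↦ BB

A->CA, B->A, C->BB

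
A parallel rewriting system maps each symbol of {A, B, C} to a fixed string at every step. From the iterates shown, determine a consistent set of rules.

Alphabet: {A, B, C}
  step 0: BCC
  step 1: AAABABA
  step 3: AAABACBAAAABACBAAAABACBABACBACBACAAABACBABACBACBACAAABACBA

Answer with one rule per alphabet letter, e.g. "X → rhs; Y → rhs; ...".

A->BAC, B->AAA, C->BA

  step 0 ⇒ step 1: BCC ⇒ AAA·BA·BA
    B ↦ AAA
    C ↦ BA
    A ↦ BAC  (constrained at step 1)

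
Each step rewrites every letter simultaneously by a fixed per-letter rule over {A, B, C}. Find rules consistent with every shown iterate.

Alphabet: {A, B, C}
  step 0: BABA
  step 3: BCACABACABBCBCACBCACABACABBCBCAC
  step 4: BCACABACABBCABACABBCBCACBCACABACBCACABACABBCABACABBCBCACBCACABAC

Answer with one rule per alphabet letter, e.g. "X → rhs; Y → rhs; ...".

  step 3 ⇒ step 4: BCACABACABBCBCACBCACABACABBCBCAC ⇒ BC·AC·AB·AC·AB·BC·AB·AC·AB·BC·BC·AC·BC·AC·AB·AC·BC·AC·AB·AC·AB·BC·AB·AC·AB·BC·BC·AC·BC·AC·AB·AC
    A ↦ AB
    B ↦ BC
    C ↦ AC

A->AB, B->BC, C->AC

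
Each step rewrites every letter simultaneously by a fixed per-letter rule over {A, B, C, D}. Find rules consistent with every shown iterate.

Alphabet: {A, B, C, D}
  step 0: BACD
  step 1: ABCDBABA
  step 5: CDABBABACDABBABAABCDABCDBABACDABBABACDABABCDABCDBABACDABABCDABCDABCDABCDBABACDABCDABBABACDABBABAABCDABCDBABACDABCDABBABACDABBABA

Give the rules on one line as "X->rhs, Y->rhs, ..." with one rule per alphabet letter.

A->CD, B->AB, C->B, D->ABA

  step 0 ⇒ step 1: BACD ⇒ AB·CD·B·ABA
    A ↦ CD
    B ↦ AB
    C ↦ B
    D ↦ ABA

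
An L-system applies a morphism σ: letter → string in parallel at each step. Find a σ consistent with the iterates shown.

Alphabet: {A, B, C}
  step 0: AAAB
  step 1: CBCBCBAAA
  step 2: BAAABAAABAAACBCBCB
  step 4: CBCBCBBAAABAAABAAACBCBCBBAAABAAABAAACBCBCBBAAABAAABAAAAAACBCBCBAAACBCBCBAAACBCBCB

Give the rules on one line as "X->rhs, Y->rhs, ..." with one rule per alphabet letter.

A->CB, B->AAA, C->B

  step 1 ⇒ step 2: CBCBCBAAA ⇒ B·AAA·B·AAA·B·AAA·CB·CB·CB
    A ↦ CB
    B ↦ AAA
    C ↦ B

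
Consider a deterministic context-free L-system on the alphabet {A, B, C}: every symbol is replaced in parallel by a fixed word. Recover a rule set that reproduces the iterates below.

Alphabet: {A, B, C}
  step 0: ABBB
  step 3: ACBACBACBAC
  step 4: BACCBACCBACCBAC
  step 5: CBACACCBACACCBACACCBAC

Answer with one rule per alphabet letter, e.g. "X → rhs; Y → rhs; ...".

A->B, B->C, C->AC

  step 4 ⇒ step 5: BACCBACCBACCBAC ⇒ C·B·AC·AC·C·B·AC·AC·C·B·AC·AC·C·B·AC
    A ↦ B
    B ↦ C
    C ↦ AC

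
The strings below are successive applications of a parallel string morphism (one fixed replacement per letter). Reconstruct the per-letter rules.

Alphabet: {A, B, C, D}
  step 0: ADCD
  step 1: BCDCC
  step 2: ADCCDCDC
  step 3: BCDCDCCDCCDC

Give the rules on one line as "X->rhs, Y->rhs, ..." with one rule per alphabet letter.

A->B, B->A, C->DC, D->C

  step 2 ⇒ step 3: ADCCDCDC ⇒ B·C·DC·DC·C·DC·C·DC
    A ↦ B
    C ↦ DC
    D ↦ C
  step 1 ⇒ step 2: BCDCC ⇒ A·DC·C·DC·DC
    B ↦ A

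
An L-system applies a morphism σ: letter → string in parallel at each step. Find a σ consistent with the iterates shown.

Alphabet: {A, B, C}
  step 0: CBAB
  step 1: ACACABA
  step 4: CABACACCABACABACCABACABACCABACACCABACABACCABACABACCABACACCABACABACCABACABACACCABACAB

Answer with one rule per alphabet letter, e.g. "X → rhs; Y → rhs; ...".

A->CAB, B->A, C->AC

  step 0 ⇒ step 1: CBAB ⇒ AC·A·CAB·A
    A ↦ CAB
    B ↦ A
    C ↦ AC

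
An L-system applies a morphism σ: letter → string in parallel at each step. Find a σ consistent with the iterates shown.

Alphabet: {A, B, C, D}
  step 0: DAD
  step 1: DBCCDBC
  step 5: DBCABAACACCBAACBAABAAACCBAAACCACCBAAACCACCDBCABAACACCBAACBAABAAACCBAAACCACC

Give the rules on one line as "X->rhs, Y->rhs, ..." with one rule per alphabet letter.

A->C, B->A, C->BAA, D->DBC

  step 0 ⇒ step 1: DAD ⇒ DBC·C·DBC
    A ↦ C
    D ↦ DBC
    B ↦ A  (constrained at step 1)
    C ↦ BAA  (constrained at step 1)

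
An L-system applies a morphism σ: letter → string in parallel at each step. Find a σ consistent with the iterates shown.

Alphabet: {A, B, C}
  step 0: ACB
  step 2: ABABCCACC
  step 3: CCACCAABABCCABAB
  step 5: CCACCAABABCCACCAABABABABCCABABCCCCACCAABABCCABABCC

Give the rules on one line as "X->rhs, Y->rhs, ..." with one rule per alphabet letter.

A->CC, B->A, C->AB

  step 2 ⇒ step 3: ABABCCACC ⇒ CC·A·CC·A·AB·AB·CC·AB·AB
    A ↦ CC
    B ↦ A
    C ↦ AB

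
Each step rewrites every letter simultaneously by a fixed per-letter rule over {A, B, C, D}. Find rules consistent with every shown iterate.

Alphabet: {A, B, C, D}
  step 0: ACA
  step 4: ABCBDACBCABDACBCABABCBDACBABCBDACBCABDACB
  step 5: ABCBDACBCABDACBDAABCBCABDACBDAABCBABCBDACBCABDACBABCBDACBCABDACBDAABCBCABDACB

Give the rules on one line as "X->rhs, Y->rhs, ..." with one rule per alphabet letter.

A->AB, B->CB, C->DA, D->C

  step 4 ⇒ step 5: ABCBDACBCABDACBCABABCBDACBABCBDACBCABDACB ⇒ AB·CB·DA·CB·C·AB·DA·CB·DA·AB·CB·C·AB·DA·CB·DA·AB·CB·AB·CB·DA·CB·C·AB·DA·CB·AB·CB·DA·CB·C·AB·DA·CB·DA·AB·CB·C·AB·DA·CB
    A ↦ AB
    B ↦ CB
    C ↦ DA
    D ↦ C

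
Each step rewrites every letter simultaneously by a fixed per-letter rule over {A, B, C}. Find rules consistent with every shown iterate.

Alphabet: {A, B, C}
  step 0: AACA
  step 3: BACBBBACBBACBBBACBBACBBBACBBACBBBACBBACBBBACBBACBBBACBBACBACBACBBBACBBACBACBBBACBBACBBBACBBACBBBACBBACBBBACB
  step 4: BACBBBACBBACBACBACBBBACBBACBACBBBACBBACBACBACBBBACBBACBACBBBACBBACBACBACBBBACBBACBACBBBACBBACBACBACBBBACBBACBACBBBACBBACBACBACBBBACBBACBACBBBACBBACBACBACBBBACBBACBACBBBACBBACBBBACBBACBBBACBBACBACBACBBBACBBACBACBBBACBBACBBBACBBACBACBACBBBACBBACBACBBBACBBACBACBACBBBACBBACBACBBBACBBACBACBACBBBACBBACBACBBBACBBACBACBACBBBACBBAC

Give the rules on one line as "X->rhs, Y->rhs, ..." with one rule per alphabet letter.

  step 3 ⇒ step 4: BACBBBACBBACBBBACBBACBBBACBBACBBBACBBACBBBACBBACBBBACBBACBACBACBBBACBBACBACBBBACBBACBBBACBBACBBBACBBACBBBACB ⇒ BAC·BBB·ACB·BAC·BAC·BAC·BBB·ACB·BAC·BAC·BBB·ACB·BAC·BAC·BAC·BBB·ACB·BAC·BAC·BBB·ACB·BAC·BAC·BAC·BBB·ACB·BAC·BAC·BBB·ACB·BAC·BAC·BAC·BBB·ACB·BAC·BAC·BBB·ACB·BAC·BAC·BAC·BBB·ACB·BAC·BAC·BBB·ACB·BAC·BAC·BAC·BBB·ACB·BAC·BAC·BBB·ACB·BAC·BBB·ACB·BAC·BBB·ACB·BAC·BAC·BAC·BBB·ACB·BAC·BAC·BBB·ACB·BAC·BBB·ACB·BAC·BAC·BAC·BBB·ACB·BAC·BAC·BBB·ACB·BAC·BAC·BAC·BBB·ACB·BAC·BAC·BBB·ACB·BAC·BAC·BAC·BBB·ACB·BAC·BAC·BBB·ACB·BAC·BAC·BAC·BBB·ACB·BAC
    A ↦ BBB
    B ↦ BAC
    C ↦ ACB

A->BBB, B->BAC, C->ACB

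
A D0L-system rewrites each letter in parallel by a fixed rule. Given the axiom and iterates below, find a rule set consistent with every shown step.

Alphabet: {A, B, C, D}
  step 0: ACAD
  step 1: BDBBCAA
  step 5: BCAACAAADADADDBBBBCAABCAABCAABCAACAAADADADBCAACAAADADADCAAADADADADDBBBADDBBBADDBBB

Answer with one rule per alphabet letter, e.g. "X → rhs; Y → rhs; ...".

  step 0 ⇒ step 1: ACAD ⇒ B·DB·B·CAA
    A ↦ B
    C ↦ DB
    D ↦ CAA
    B ↦ AD  (constrained at step 1)

A->B, B->AD, C->DB, D->CAA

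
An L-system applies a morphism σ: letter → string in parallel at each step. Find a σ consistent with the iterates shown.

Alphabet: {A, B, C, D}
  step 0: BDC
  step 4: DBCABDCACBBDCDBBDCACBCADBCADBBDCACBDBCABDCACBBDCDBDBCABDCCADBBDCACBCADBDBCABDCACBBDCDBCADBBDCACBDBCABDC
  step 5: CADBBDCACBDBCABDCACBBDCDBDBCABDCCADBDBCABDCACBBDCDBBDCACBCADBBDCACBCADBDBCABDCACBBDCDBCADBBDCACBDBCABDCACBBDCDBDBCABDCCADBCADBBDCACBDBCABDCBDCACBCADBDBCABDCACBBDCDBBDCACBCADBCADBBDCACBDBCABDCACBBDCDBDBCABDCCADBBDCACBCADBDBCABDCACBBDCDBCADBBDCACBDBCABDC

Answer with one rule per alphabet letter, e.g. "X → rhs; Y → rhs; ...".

A->ACB, B->DB, C->BDC, D->CA

  step 4 ⇒ step 5: DBCABDCACBBDCDBBDCACBCADBCADBBDCACBDBCABDCACBBDCDBDBCABDCCADBBDCACBCADBDBCABDCACBBDCDBCADBBDCACBDBCABDC ⇒ CA·DB·BDC·ACB·DB·CA·BDC·ACB·BDC·DB·DB·CA·BDC·CA·DB·DB·CA·BDC·ACB·BDC·DB·BDC·ACB·CA·DB·BDC·ACB·CA·DB·DB·CA·BDC·ACB·BDC·DB·CA·DB·BDC·ACB·DB·CA·BDC·ACB·BDC·DB·DB·CA·BDC·CA·DB·CA·DB·BDC·ACB·DB·CA·BDC·BDC·ACB·CA·DB·DB·CA·BDC·ACB·BDC·DB·BDC·ACB·CA·DB·CA·DB·BDC·ACB·DB·CA·BDC·ACB·BDC·DB·DB·CA·BDC·CA·DB·BDC·ACB·CA·DB·DB·CA·BDC·ACB·BDC·DB·CA·DB·BDC·ACB·DB·CA·BDC
    A ↦ ACB
    B ↦ DB
    C ↦ BDC
    D ↦ CA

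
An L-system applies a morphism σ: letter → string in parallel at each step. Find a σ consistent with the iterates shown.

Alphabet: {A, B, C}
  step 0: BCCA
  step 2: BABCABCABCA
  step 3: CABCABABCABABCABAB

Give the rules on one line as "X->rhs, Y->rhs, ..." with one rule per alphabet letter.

A->B, B->CA, C->BA

  step 2 ⇒ step 3: BABCABCABCA ⇒ CA·B·CA·BA·B·CA·BA·B·CA·BA·B
    A ↦ B
    B ↦ CA
    C ↦ BA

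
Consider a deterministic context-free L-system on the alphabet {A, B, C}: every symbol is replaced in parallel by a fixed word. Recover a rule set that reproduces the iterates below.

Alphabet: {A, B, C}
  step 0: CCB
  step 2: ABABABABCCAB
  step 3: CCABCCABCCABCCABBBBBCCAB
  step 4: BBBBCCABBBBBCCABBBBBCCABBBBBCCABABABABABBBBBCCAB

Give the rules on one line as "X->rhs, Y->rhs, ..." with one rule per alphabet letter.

A->CC, B->AB, C->BB

  step 3 ⇒ step 4: CCABCCABCCABCCABBBBBCCAB ⇒ BB·BB·CC·AB·BB·BB·CC·AB·BB·BB·CC·AB·BB·BB·CC·AB·AB·AB·AB·AB·BB·BB·CC·AB
    A ↦ CC
    B ↦ AB
    C ↦ BB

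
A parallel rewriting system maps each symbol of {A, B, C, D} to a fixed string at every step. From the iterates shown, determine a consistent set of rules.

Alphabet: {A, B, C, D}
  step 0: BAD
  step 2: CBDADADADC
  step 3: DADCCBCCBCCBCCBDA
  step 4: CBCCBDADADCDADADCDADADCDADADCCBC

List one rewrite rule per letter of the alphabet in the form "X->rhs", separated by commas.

  step 3 ⇒ step 4: DADCCBCCBCCBCCBDA ⇒ CB·C·CB·DA·DA·DC·DA·DA·DC·DA·DA·DC·DA·DA·DC·CB·C
    A ↦ C
    B ↦ DC
    C ↦ DA
    D ↦ CB

A->C, B->DC, C->DA, D->CB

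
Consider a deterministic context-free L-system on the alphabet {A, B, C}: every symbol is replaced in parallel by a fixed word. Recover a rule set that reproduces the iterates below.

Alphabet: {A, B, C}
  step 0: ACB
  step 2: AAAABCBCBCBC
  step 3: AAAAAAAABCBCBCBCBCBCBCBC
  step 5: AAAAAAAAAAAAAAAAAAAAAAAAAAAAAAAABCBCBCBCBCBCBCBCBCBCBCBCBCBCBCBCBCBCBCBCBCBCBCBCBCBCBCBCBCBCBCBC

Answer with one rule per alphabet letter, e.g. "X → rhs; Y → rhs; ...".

A->AA, B->BC, C->BC

  step 2 ⇒ step 3: AAAABCBCBCBC ⇒ AA·AA·AA·AA·BC·BC·BC·BC·BC·BC·BC·BC
    A ↦ AA
    B ↦ BC
    C ↦ BC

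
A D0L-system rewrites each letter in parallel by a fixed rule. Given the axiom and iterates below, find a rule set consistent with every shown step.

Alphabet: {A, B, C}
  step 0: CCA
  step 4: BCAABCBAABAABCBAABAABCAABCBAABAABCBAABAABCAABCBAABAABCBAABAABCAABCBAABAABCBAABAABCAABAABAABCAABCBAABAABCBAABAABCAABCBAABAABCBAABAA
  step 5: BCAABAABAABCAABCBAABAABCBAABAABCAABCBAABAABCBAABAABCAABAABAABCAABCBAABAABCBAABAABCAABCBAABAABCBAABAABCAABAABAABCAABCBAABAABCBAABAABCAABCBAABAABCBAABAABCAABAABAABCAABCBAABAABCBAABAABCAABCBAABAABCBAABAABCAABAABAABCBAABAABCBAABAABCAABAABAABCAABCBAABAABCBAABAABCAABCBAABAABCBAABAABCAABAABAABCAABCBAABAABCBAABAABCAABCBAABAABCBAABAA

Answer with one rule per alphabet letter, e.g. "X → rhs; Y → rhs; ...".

A->BAA, B->BC, C->AA

  step 4 ⇒ step 5: BCAABCBAABAABCBAABAABCAABCBAABAABCBAABAABCAABCBAABAABCBAABAABCAABCBAABAABCBAABAABCAABAABAABCAABCBAABAABCBAABAABCAABCBAABAABCBAABAA ⇒ BC·AA·BAA·BAA·BC·AA·BC·BAA·BAA·BC·BAA·BAA·BC·AA·BC·BAA·BAA·BC·BAA·BAA·BC·AA·BAA·BAA·BC·AA·BC·BAA·BAA·BC·BAA·BAA·BC·AA·BC·BAA·BAA·BC·BAA·BAA·BC·AA·BAA·BAA·BC·AA·BC·BAA·BAA·BC·BAA·BAA·BC·AA·BC·BAA·BAA·BC·BAA·BAA·BC·AA·BAA·BAA·BC·AA·BC·BAA·BAA·BC·BAA·BAA·BC·AA·BC·BAA·BAA·BC·BAA·BAA·BC·AA·BAA·BAA·BC·BAA·BAA·BC·BAA·BAA·BC·AA·BAA·BAA·BC·AA·BC·BAA·BAA·BC·BAA·BAA·BC·AA·BC·BAA·BAA·BC·BAA·BAA·BC·AA·BAA·BAA·BC·AA·BC·BAA·BAA·BC·BAA·BAA·BC·AA·BC·BAA·BAA·BC·BAA·BAA
    A ↦ BAA
    B ↦ BC
    C ↦ AA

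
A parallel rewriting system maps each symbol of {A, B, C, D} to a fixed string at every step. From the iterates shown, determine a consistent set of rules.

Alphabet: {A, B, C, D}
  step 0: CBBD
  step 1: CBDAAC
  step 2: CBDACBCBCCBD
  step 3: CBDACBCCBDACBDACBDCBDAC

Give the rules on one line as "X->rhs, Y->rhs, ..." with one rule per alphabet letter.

A->BC, B->A, C->CBD, D->C

  step 2 ⇒ step 3: CBDACBCBCCBD ⇒ CBD·A·C·BC·CBD·A·CBD·A·CBD·CBD·A·C
    A ↦ BC
    B ↦ A
    C ↦ CBD
    D ↦ C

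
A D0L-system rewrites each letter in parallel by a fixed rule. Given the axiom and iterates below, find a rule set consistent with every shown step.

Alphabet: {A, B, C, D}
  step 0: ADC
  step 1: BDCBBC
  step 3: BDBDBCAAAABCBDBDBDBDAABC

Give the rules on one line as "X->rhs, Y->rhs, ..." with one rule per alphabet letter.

A->BD, B->AA, C->BC, D->CB

  step 0 ⇒ step 1: ADC ⇒ BD·CB·BC
    A ↦ BD
    C ↦ BC
    D ↦ CB
    B ↦ AA  (constrained at step 1)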